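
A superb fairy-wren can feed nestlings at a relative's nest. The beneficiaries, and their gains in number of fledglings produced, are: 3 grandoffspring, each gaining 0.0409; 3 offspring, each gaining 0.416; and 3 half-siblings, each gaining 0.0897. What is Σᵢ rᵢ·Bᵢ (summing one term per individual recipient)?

r to a grandoffspring = 1/4 (two parent–offspring links: r = (1/2)^2 = 1/4).
r to an offspring = 0.5 (one parent–offspring link: r = (1/2)^1 = 1/2).
r to a half-sibling = 0.25 (half-sibs share one parent — one path of length 2: r = (1/2)^2 = 1/4).
Summing one r·B term per recipient: 3·0.25·0.0409 + 3·0.5·0.416 + 3·0.25·0.0897 = 0.72195.

0.72195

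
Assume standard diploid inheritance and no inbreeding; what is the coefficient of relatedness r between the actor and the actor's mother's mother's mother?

Each parent–offspring link contributes a factor of 1/2, and independent paths through distinct common ancestors add.
Three parent–offspring links: r = (1/2)^3 = 1/8.

0.125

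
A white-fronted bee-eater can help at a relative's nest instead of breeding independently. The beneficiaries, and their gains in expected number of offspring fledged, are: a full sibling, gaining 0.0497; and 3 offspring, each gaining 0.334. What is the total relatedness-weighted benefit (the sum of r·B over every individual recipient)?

0.52585

r to a full sibling = 1/2 (full sibs share both parents — two paths of length 2: r = 2·(1/2)^2 = 1/2).
r to an offspring = 1/2 (one parent–offspring link: r = (1/2)^1 = 1/2).
Summing one r·B term per recipient: 1·0.5·0.0497 + 3·0.5·0.334 = 0.52585.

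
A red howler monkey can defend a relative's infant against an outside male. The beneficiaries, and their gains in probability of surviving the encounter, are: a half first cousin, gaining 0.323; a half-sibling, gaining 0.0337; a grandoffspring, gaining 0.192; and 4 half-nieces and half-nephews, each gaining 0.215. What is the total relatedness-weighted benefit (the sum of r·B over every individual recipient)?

r to a half first cousin = 0.0625 (half first cousins share one grandparent — one path of length 4: r = (1/2)^4 = 1/16).
r to a half-sibling = 0.25 (half-sibs share one parent — one path of length 2: r = (1/2)^2 = 1/4).
r to a grandoffspring = 0.25 (two parent–offspring links: r = (1/2)^2 = 1/4).
r to a half-niece or half-nephew = 0.125 (half-aunt/uncle↔niece/nephew: one path of length 3: r = (1/2)^3 = 1/8).
Summing one r·B term per recipient: 1·0.0625·0.323 + 1·0.25·0.0337 + 1·0.25·0.192 + 4·0.125·0.215 = 0.1841125.

0.1841125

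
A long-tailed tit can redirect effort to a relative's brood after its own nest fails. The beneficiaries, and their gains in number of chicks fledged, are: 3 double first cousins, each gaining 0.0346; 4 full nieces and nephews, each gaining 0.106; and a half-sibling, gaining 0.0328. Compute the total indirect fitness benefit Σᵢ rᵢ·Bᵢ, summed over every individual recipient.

r to a double first cousin = 1/4 (double first cousins share both grandparent pairs — four paths of length 4: r = 4·(1/2)^4 = 1/4).
r to a full niece or nephew = 1/4 (full aunt/uncle↔niece/nephew: two paths of length 3 through the shared grandparent pair: r = 2·(1/2)^3 = 1/4).
r to a half-sibling = 0.25 (half-sibs share one parent — one path of length 2: r = (1/2)^2 = 1/4).
Summing one r·B term per recipient: 3·0.25·0.0346 + 4·0.25·0.106 + 1·0.25·0.0328 = 0.14015.

0.14015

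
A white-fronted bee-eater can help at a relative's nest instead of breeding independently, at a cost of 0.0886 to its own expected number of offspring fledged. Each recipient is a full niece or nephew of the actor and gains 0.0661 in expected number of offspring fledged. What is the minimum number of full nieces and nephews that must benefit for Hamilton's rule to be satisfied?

r to a full niece or nephew = 1/4 (full aunt/uncle↔niece/nephew: two paths of length 3 through the shared grandparent pair: r = 2·(1/2)^3 = 1/4).
Hamilton's rule: n·r·B > C  ⇒  n > C/(r·B) = 0.0886/(0.25·0.0661) = 5.362.
The smallest integer exceeding 5.362 is 6.

6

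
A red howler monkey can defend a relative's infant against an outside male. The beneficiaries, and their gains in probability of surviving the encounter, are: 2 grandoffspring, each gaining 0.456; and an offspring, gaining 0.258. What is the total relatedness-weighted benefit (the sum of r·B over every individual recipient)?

r to a grandoffspring = 1/4 (two parent–offspring links: r = (1/2)^2 = 1/4).
r to an offspring = 1/2 (one parent–offspring link: r = (1/2)^1 = 1/2).
Summing one r·B term per recipient: 2·0.25·0.456 + 1·0.5·0.258 = 0.357.

0.357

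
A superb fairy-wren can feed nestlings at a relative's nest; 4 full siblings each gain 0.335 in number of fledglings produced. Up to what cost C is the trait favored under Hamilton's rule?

0.67

r to a full sibling = 1/2 (full sibs share both parents — two paths of length 2: r = 2·(1/2)^2 = 1/2).
Hamilton's rule: n·r·B > C, so the trait is favored while C < n·r·B = 4·0.5·0.335 = 0.67.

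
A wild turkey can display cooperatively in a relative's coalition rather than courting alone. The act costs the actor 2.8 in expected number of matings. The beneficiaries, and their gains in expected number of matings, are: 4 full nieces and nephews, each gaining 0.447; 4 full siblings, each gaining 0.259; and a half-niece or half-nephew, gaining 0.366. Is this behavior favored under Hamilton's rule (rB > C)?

No

Hamilton's rule: the trait is favored when the sum of r·B over every recipient exceeds the actor's cost C.
r to a full niece or nephew = 0.25 (full aunt/uncle↔niece/nephew: two paths of length 3 through the shared grandparent pair: r = 2·(1/2)^3 = 1/4).
r to a full sibling = 1/2 (full sibs share both parents — two paths of length 2: r = 2·(1/2)^2 = 1/2).
r to a half-niece or half-nephew = 0.125 (half-aunt/uncle↔niece/nephew: one path of length 3: r = (1/2)^3 = 1/8).
Summing one r·B term per recipient: 4·0.25·0.447 + 4·0.5·0.259 + 1·0.125·0.366 = 1.01075.
1.01075 < 2.8: the indirect benefit is less than the cost.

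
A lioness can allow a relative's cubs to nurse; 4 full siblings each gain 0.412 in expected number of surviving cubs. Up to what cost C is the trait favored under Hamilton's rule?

0.824

r to a full sibling = 1/2 (full sibs share both parents — two paths of length 2: r = 2·(1/2)^2 = 1/2).
Hamilton's rule: n·r·B > C, so the trait is favored while C < n·r·B = 4·0.5·0.412 = 0.824.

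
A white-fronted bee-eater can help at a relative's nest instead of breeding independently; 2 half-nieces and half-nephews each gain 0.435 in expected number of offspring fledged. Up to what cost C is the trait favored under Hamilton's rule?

0.10875

r to a half-niece or half-nephew = 0.125 (half-aunt/uncle↔niece/nephew: one path of length 3: r = (1/2)^3 = 1/8).
Hamilton's rule: n·r·B > C, so the trait is favored while C < n·r·B = 2·0.125·0.435 = 0.10875.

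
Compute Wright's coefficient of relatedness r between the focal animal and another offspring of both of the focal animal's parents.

0.5

Each parent–offspring link contributes a factor of 1/2, and independent paths through distinct common ancestors add.
Full sibs share both parents — two paths of length 2: r = 2·(1/2)^2 = 1/2.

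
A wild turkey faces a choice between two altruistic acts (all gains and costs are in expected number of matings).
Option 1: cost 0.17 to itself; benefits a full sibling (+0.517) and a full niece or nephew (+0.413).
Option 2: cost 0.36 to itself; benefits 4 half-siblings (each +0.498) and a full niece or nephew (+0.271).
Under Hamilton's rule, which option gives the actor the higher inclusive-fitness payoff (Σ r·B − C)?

Option 2

Option 1: r to a full sibling = 0.5.
Option 1: r to a full niece or nephew = 0.25.
Option 1: Σ r·B − C = (1·0.5·0.517 + 1·0.25·0.413) − 0.17 = 0.19175.
Option 2: r to a half-sibling = 0.25.
Option 2: r to a full niece or nephew = 0.25.
Option 2: Σ r·B − C = (4·0.25·0.498 + 1·0.25·0.271) − 0.36 = 0.20575.
Option 2 has the higher net inclusive-fitness payoff.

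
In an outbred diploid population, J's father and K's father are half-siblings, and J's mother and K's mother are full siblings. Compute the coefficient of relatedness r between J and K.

0.1875

Relatedness sums over independent paths through distinct common ancestors.
J and K are related in two ways: half first cousins through their fathers (r = 1/16) and first cousins through their mothers (r = 1/8).
r = 1/16 + 1/8 = 3/16 = 0.1875.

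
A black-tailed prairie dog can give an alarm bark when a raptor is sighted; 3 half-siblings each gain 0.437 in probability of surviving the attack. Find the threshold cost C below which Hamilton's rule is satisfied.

r to a half-sibling = 0.25 (half-sibs share one parent — one path of length 2: r = (1/2)^2 = 1/4).
Hamilton's rule: n·r·B > C, so the trait is favored while C < n·r·B = 3·0.25·0.437 = 0.32775.

0.32775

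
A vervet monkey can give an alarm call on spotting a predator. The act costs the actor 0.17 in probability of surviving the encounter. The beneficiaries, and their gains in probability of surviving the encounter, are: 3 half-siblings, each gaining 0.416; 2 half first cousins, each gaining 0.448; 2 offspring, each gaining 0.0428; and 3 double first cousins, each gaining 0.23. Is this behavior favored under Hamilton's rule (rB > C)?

Yes

Hamilton's rule: the trait is favored when the sum of r·B over every recipient exceeds the actor's cost C.
r to a half-sibling = 1/4 (half-sibs share one parent — one path of length 2: r = (1/2)^2 = 1/4).
r to a half first cousin = 0.0625 (half first cousins share one grandparent — one path of length 4: r = (1/2)^4 = 1/16).
r to an offspring = 1/2 (one parent–offspring link: r = (1/2)^1 = 1/2).
r to a double first cousin = 1/4 (double first cousins share both grandparent pairs — four paths of length 4: r = 4·(1/2)^4 = 1/4).
Summing one r·B term per recipient: 3·0.25·0.416 + 2·0.0625·0.448 + 2·0.5·0.0428 + 3·0.25·0.23 = 0.5833.
0.5833 > 0.17: the indirect benefit exceeds the cost.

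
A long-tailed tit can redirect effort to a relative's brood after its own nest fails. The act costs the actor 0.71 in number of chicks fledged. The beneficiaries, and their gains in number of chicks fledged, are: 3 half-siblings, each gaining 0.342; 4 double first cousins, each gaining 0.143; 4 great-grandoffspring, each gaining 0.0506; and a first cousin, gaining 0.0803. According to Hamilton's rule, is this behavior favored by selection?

No

Hamilton's rule: the trait is favored when the sum of r·B over every recipient exceeds the actor's cost C.
r to a half-sibling = 0.25 (half-sibs share one parent — one path of length 2: r = (1/2)^2 = 1/4).
r to a double first cousin = 0.25 (double first cousins share both grandparent pairs — four paths of length 4: r = 4·(1/2)^4 = 1/4).
r to a great-grandoffspring = 1/8 (three parent–offspring links: r = (1/2)^3 = 1/8).
r to a first cousin = 1/8 (first cousins share one grandparent pair — two paths of length 4: r = 2·(1/2)^4 = 1/8).
Summing one r·B term per recipient: 3·0.25·0.342 + 4·0.25·0.143 + 4·0.125·0.0506 + 1·0.125·0.0803 = 0.4348375.
0.4348375 < 0.71: the indirect benefit is less than the cost.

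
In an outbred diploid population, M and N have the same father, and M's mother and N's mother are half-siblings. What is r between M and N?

Wright's path rule: contributions from independent ancestry routes add.
M and N are related in two ways: half-sibs through their shared father (r = 1/4) and half first cousins through their mothers (r = 1/16).
r = 1/4 + 1/16 = 5/16 = 0.3125.

0.3125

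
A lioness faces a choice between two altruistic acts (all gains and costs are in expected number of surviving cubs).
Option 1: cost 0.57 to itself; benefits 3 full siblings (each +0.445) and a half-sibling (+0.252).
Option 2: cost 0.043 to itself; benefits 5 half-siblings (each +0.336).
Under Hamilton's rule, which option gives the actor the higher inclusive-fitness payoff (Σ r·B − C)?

Option 2

Option 1: r to a full sibling = 0.5.
Option 1: r to a half-sibling = 0.25.
Option 1: Σ r·B − C = (3·0.5·0.445 + 1·0.25·0.252) − 0.57 = 0.1605.
Option 2: r to a half-sibling = 0.25.
Option 2: Σ r·B − C = (5·0.25·0.336) − 0.043 = 0.377.
Option 2 has the higher net inclusive-fitness payoff.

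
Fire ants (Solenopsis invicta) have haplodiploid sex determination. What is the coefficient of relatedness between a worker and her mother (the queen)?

0.5

One meiotic link between diploid queen and diploid daughter: r = 1/2.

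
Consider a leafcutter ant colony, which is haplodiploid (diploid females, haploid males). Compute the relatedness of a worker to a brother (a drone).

Her haploid brother carries none of their father's genes and a random half of their mother's genome; that half matches the maternal half of her own genome with probability 1/2: r = 1/2 · 1/2 = 1/4.

0.25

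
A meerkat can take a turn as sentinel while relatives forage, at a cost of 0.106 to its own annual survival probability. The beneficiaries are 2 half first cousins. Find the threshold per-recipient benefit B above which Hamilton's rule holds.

0.848

r to a half first cousin = 0.0625 (half first cousins share one grandparent — one path of length 4: r = (1/2)^4 = 1/16).
Hamilton's rule with n recipients of equal r: n·r·B > C, so B > C/(n·r) = 0.106/(2·0.0625) = 0.848.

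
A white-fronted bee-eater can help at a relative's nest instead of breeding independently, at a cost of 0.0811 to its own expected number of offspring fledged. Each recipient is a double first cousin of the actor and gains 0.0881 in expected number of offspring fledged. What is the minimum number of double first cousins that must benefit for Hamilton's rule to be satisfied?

4

r to a double first cousin = 1/4 (double first cousins share both grandparent pairs — four paths of length 4: r = 4·(1/2)^4 = 1/4).
Hamilton's rule: n·r·B > C  ⇒  n > C/(r·B) = 0.0811/(0.25·0.0881) = 3.682.
The smallest integer exceeding 3.682 is 4.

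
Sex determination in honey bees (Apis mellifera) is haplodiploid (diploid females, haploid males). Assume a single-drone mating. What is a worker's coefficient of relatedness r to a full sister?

Haplodiploid full sisters inherit their father's entire haploid genome identically (contributing 1/2) and on average half of their mother's contribution (1/2 · 1/2 = 1/4); r = 1/2 + 1/4 = 3/4.

0.75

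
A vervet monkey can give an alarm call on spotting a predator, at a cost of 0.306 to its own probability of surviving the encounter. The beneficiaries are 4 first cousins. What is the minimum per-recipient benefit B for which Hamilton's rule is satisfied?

0.612

r to a first cousin = 0.125 (first cousins share one grandparent pair — two paths of length 4: r = 2·(1/2)^4 = 1/8).
Hamilton's rule with n recipients of equal r: n·r·B > C, so B > C/(n·r) = 0.306/(4·0.125) = 0.612.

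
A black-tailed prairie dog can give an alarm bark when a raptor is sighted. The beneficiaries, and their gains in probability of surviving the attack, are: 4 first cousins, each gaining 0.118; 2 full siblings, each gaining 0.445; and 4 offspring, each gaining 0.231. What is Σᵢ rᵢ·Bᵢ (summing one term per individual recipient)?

0.966

r to a first cousin = 0.125 (first cousins share one grandparent pair — two paths of length 4: r = 2·(1/2)^4 = 1/8).
r to a full sibling = 0.5 (full sibs share both parents — two paths of length 2: r = 2·(1/2)^2 = 1/2).
r to an offspring = 0.5 (one parent–offspring link: r = (1/2)^1 = 1/2).
Summing one r·B term per recipient: 4·0.125·0.118 + 2·0.5·0.445 + 4·0.5·0.231 = 0.966.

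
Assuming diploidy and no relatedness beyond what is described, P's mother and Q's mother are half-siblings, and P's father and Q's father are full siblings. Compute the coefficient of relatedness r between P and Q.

0.1875

Relatedness sums over independent paths through distinct common ancestors.
P and Q are related in two ways: half first cousins through their mothers (r = 1/16) and first cousins through their fathers (r = 1/8).
r = 1/16 + 1/8 = 0.1875.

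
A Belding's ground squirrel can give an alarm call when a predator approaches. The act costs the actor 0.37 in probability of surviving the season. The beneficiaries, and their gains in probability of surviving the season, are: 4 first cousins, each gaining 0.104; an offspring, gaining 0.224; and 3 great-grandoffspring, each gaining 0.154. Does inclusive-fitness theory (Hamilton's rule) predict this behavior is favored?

No

Hamilton's rule: the trait is favored when the sum of r·B over every recipient exceeds the actor's cost C.
r to a first cousin = 1/8 (first cousins share one grandparent pair — two paths of length 4: r = 2·(1/2)^4 = 1/8).
r to an offspring = 1/2 (one parent–offspring link: r = (1/2)^1 = 1/2).
r to a great-grandoffspring = 0.125 (three parent–offspring links: r = (1/2)^3 = 1/8).
Summing one r·B term per recipient: 4·0.125·0.104 + 1·0.5·0.224 + 3·0.125·0.154 = 0.22175.
0.22175 < 0.37: the indirect benefit is less than the cost.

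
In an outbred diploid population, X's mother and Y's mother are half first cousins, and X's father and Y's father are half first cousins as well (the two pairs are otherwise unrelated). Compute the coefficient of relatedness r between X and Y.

0.03125

With two independent routes of shared ancestry, r is the sum of the two contributions.
X and Y are related in two ways: half second cousins through their mothers (r = 1/64) and half second cousins through their fathers (r = 1/64).
r = 1/64 + 1/64 = 0.03125.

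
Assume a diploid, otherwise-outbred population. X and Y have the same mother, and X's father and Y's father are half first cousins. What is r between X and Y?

0.265625

Relatedness sums over independent paths through distinct common ancestors.
X and Y are related in two ways: half-sibs through their shared mother (r = 1/4) and half second cousins through their fathers (r = 1/64).
r = 1/4 + 1/64 = 0.265625.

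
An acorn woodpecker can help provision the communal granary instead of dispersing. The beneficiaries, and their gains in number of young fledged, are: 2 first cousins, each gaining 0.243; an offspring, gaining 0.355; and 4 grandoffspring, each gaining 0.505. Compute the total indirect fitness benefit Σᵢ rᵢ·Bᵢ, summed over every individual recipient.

r to a first cousin = 0.125 (first cousins share one grandparent pair — two paths of length 4: r = 2·(1/2)^4 = 1/8).
r to an offspring = 0.5 (one parent–offspring link: r = (1/2)^1 = 1/2).
r to a grandoffspring = 0.25 (two parent–offspring links: r = (1/2)^2 = 1/4).
Summing one r·B term per recipient: 2·0.125·0.243 + 1·0.5·0.355 + 4·0.25·0.505 = 0.74325.

0.74325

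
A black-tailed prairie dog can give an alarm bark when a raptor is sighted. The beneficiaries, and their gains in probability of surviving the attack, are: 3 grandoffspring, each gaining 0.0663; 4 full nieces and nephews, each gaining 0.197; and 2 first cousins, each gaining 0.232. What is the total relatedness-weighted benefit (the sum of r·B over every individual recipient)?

0.304725

r to a grandoffspring = 1/4 (two parent–offspring links: r = (1/2)^2 = 1/4).
r to a full niece or nephew = 0.25 (full aunt/uncle↔niece/nephew: two paths of length 3 through the shared grandparent pair: r = 2·(1/2)^3 = 1/4).
r to a first cousin = 0.125 (first cousins share one grandparent pair — two paths of length 4: r = 2·(1/2)^4 = 1/8).
Summing one r·B term per recipient: 3·0.25·0.0663 + 4·0.25·0.197 + 2·0.125·0.232 = 0.304725.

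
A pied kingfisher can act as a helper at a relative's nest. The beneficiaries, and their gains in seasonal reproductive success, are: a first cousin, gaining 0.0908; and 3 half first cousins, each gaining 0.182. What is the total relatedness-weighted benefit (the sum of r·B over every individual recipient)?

r to a first cousin = 1/8 (first cousins share one grandparent pair — two paths of length 4: r = 2·(1/2)^4 = 1/8).
r to a half first cousin = 1/16 (half first cousins share one grandparent — one path of length 4: r = (1/2)^4 = 1/16).
Summing one r·B term per recipient: 1·0.125·0.0908 + 3·0.0625·0.182 = 0.045475.

0.045475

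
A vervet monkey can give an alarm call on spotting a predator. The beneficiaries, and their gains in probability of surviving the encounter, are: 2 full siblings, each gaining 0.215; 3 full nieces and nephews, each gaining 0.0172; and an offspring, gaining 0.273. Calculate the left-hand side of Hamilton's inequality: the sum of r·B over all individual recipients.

r to a full sibling = 1/2 (full sibs share both parents — two paths of length 2: r = 2·(1/2)^2 = 1/2).
r to a full niece or nephew = 1/4 (full aunt/uncle↔niece/nephew: two paths of length 3 through the shared grandparent pair: r = 2·(1/2)^3 = 1/4).
r to an offspring = 0.5 (one parent–offspring link: r = (1/2)^1 = 1/2).
Summing one r·B term per recipient: 2·0.5·0.215 + 3·0.25·0.0172 + 1·0.5·0.273 = 0.3644.

0.3644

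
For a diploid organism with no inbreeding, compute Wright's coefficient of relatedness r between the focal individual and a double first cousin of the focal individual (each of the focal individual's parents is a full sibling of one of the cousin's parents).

Each parent–offspring link contributes a factor of 1/2, and independent paths through distinct common ancestors add.
Double first cousins share both grandparent pairs — four paths of length 4: r = 4·(1/2)^4 = 1/4.

0.25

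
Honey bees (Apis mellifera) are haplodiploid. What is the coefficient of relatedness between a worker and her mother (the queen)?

0.5

One meiotic link between diploid queen and diploid daughter: r = 1/2.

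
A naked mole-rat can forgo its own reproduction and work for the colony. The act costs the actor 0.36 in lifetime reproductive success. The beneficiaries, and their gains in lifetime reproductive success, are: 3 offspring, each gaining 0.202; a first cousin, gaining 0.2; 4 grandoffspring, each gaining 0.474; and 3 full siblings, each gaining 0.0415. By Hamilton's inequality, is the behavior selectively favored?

Yes

Hamilton's rule: the trait is favored when the sum of r·B over every recipient exceeds the actor's cost C.
r to an offspring = 1/2 (one parent–offspring link: r = (1/2)^1 = 1/2).
r to a first cousin = 1/8 (first cousins share one grandparent pair — two paths of length 4: r = 2·(1/2)^4 = 1/8).
r to a grandoffspring = 0.25 (two parent–offspring links: r = (1/2)^2 = 1/4).
r to a full sibling = 1/2 (full sibs share both parents — two paths of length 2: r = 2·(1/2)^2 = 1/2).
Summing one r·B term per recipient: 3·0.5·0.202 + 1·0.125·0.2 + 4·0.25·0.474 + 3·0.5·0.0415 = 0.86425.
0.86425 > 0.36: the indirect benefit exceeds the cost.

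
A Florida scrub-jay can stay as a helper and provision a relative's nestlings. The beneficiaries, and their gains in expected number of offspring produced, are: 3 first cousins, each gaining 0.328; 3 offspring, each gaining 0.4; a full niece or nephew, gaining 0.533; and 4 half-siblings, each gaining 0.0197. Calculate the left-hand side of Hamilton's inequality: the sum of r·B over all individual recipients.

0.87595

r to a first cousin = 1/8 (first cousins share one grandparent pair — two paths of length 4: r = 2·(1/2)^4 = 1/8).
r to an offspring = 0.5 (one parent–offspring link: r = (1/2)^1 = 1/2).
r to a full niece or nephew = 1/4 (full aunt/uncle↔niece/nephew: two paths of length 3 through the shared grandparent pair: r = 2·(1/2)^3 = 1/4).
r to a half-sibling = 1/4 (half-sibs share one parent — one path of length 2: r = (1/2)^2 = 1/4).
Summing one r·B term per recipient: 3·0.125·0.328 + 3·0.5·0.4 + 1·0.25·0.533 + 4·0.25·0.0197 = 0.87595.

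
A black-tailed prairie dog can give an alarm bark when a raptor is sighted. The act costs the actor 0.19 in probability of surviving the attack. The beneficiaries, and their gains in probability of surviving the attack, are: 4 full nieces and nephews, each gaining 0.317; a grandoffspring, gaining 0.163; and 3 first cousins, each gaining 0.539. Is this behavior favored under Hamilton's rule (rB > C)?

Yes

Hamilton's rule: the trait is favored when the sum of r·B over every recipient exceeds the actor's cost C.
r to a full niece or nephew = 0.25 (full aunt/uncle↔niece/nephew: two paths of length 3 through the shared grandparent pair: r = 2·(1/2)^3 = 1/4).
r to a grandoffspring = 0.25 (two parent–offspring links: r = (1/2)^2 = 1/4).
r to a first cousin = 0.125 (first cousins share one grandparent pair — two paths of length 4: r = 2·(1/2)^4 = 1/8).
Summing one r·B term per recipient: 4·0.25·0.317 + 1·0.25·0.163 + 3·0.125·0.539 = 0.559875.
0.559875 > 0.19: the indirect benefit exceeds the cost.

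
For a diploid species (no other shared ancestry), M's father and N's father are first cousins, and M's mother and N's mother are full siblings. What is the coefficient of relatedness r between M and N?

0.15625

Independent pedigree routes through distinct common ancestors add.
M and N are related in two ways: second cousins through their fathers (r = 1/32) and first cousins through their mothers (r = 1/8).
r = 1/32 + 1/8 = 5/32 = 0.15625.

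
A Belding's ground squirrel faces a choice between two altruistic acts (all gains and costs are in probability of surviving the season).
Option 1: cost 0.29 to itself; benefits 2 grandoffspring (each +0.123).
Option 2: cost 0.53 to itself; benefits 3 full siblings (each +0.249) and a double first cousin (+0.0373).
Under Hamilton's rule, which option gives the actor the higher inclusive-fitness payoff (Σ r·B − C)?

Option 1: r to a grandoffspring = 0.25.
Option 1: Σ r·B − C = (2·0.25·0.123) − 0.29 = -0.2285.
Option 2: r to a full sibling = 0.5.
Option 2: r to a double first cousin = 0.25.
Option 2: Σ r·B − C = (3·0.5·0.249 + 1·0.25·0.0373) − 0.53 = -0.147175.
Option 2 has the higher net inclusive-fitness payoff.

Option 2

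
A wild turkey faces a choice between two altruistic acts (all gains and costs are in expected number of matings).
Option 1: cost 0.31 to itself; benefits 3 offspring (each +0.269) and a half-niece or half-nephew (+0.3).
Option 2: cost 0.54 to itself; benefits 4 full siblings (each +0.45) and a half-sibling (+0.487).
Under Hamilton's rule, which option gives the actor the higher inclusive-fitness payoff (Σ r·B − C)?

Option 2

Option 1: r to an offspring = 0.5.
Option 1: r to a half-niece or half-nephew = 0.125.
Option 1: Σ r·B − C = (3·0.5·0.269 + 1·0.125·0.3) − 0.31 = 0.131.
Option 2: r to a full sibling = 0.5.
Option 2: r to a half-sibling = 0.25.
Option 2: Σ r·B − C = (4·0.5·0.45 + 1·0.25·0.487) − 0.54 = 0.48175.
Option 2 has the higher net inclusive-fitness payoff.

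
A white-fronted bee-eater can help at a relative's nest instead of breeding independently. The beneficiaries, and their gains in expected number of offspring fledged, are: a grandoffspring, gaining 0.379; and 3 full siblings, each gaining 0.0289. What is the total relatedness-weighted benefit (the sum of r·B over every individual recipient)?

0.1381

r to a grandoffspring = 1/4 (two parent–offspring links: r = (1/2)^2 = 1/4).
r to a full sibling = 0.5 (full sibs share both parents — two paths of length 2: r = 2·(1/2)^2 = 1/2).
Summing one r·B term per recipient: 1·0.25·0.379 + 3·0.5·0.0289 = 0.1381.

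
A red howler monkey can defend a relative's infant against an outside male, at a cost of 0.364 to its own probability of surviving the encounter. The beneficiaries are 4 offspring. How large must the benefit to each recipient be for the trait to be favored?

0.182

r to an offspring = 0.5 (one parent–offspring link: r = (1/2)^1 = 1/2).
Hamilton's rule with n recipients of equal r: n·r·B > C, so B > C/(n·r) = 0.364/(4·0.5) = 0.182.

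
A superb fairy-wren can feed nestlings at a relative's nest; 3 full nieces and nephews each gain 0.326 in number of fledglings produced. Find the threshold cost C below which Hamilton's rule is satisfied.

0.2445

r to a full niece or nephew = 1/4 (full aunt/uncle↔niece/nephew: two paths of length 3 through the shared grandparent pair: r = 2·(1/2)^3 = 1/4).
Hamilton's rule: n·r·B > C, so the trait is favored while C < n·r·B = 3·0.25·0.326 = 0.2445.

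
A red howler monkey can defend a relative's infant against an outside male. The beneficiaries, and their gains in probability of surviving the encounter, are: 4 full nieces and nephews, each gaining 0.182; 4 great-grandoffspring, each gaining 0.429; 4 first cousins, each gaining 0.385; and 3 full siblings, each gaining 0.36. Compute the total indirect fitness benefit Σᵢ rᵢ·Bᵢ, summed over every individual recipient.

1.129

r to a full niece or nephew = 1/4 (full aunt/uncle↔niece/nephew: two paths of length 3 through the shared grandparent pair: r = 2·(1/2)^3 = 1/4).
r to a great-grandoffspring = 1/8 (three parent–offspring links: r = (1/2)^3 = 1/8).
r to a first cousin = 0.125 (first cousins share one grandparent pair — two paths of length 4: r = 2·(1/2)^4 = 1/8).
r to a full sibling = 1/2 (full sibs share both parents — two paths of length 2: r = 2·(1/2)^2 = 1/2).
Summing one r·B term per recipient: 4·0.25·0.182 + 4·0.125·0.429 + 4·0.125·0.385 + 3·0.5·0.36 = 1.129.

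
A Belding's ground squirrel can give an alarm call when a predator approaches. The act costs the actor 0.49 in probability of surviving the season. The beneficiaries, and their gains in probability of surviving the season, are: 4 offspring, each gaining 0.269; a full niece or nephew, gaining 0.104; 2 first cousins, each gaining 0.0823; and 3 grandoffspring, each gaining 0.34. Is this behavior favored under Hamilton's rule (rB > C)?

Yes

Hamilton's rule: the trait is favored when the sum of r·B over every recipient exceeds the actor's cost C.
r to an offspring = 0.5 (one parent–offspring link: r = (1/2)^1 = 1/2).
r to a full niece or nephew = 0.25 (full aunt/uncle↔niece/nephew: two paths of length 3 through the shared grandparent pair: r = 2·(1/2)^3 = 1/4).
r to a first cousin = 0.125 (first cousins share one grandparent pair — two paths of length 4: r = 2·(1/2)^4 = 1/8).
r to a grandoffspring = 1/4 (two parent–offspring links: r = (1/2)^2 = 1/4).
Summing one r·B term per recipient: 4·0.5·0.269 + 1·0.25·0.104 + 2·0.125·0.0823 + 3·0.25·0.34 = 0.839575.
0.839575 > 0.49: the indirect benefit exceeds the cost.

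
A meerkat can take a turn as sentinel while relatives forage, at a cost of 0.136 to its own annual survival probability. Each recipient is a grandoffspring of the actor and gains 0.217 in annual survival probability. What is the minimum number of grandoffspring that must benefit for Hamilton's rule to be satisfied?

3

r to a grandoffspring = 1/4 (two parent–offspring links: r = (1/2)^2 = 1/4).
Hamilton's rule: n·r·B > C  ⇒  n > C/(r·B) = 0.136/(0.25·0.217) = 2.507.
The smallest integer exceeding 2.507 is 3.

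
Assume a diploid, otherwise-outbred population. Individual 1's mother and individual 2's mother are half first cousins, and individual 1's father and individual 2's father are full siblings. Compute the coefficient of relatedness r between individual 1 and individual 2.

With two independent routes of shared ancestry, r is the sum of the two contributions.
Individual 1 and individual 2 are related in two ways: half second cousins through their mothers (r = 1/64) and first cousins through their fathers (r = 1/8).
r = 1/64 + 1/8 = 9/64 = 0.140625.

0.140625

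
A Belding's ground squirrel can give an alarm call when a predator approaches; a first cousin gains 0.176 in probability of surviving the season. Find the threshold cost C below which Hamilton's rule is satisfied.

0.022

r to a first cousin = 0.125 (first cousins share one grandparent pair — two paths of length 4: r = 2·(1/2)^4 = 1/8).
Hamilton's rule: n·r·B > C, so the trait is favored while C < n·r·B = 1·0.125·0.176 = 0.022.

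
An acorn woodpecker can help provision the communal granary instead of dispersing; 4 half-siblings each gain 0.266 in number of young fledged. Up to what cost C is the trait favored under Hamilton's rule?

r to a half-sibling = 1/4 (half-sibs share one parent — one path of length 2: r = (1/2)^2 = 1/4).
Hamilton's rule: n·r·B > C, so the trait is favored while C < n·r·B = 4·0.25·0.266 = 0.266.

0.266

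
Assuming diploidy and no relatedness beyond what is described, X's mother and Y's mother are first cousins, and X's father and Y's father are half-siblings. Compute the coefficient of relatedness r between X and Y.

Independent pedigree routes through distinct common ancestors add.
X and Y are related in two ways: second cousins through their mothers (r = 1/32) and half first cousins through their fathers (r = 1/16).
r = 1/32 + 1/16 = 3/32 = 0.09375.

0.09375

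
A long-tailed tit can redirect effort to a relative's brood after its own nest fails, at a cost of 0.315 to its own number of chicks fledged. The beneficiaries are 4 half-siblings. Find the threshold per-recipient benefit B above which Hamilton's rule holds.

0.315

r to a half-sibling = 1/4 (half-sibs share one parent — one path of length 2: r = (1/2)^2 = 1/4).
Hamilton's rule with n recipients of equal r: n·r·B > C, so B > C/(n·r) = 0.315/(4·0.25) = 0.315.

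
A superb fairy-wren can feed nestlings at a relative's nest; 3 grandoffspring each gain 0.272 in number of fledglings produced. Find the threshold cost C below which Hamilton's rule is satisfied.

0.204

r to a grandoffspring = 0.25 (two parent–offspring links: r = (1/2)^2 = 1/4).
Hamilton's rule: n·r·B > C, so the trait is favored while C < n·r·B = 3·0.25·0.272 = 0.204.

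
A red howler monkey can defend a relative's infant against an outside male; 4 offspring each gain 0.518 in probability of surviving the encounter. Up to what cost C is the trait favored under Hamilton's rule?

r to an offspring = 0.5 (one parent–offspring link: r = (1/2)^1 = 1/2).
Hamilton's rule: n·r·B > C, so the trait is favored while C < n·r·B = 4·0.5·0.518 = 1.036.

1.036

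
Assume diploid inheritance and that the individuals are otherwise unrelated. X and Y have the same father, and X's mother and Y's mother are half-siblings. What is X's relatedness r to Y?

0.3125

Wright's path rule: contributions from independent ancestry routes add.
X and Y are related in two ways: half-sibs through their shared father (r = 1/4) and half first cousins through their mothers (r = 1/16).
r = 1/4 + 1/16 = 0.3125.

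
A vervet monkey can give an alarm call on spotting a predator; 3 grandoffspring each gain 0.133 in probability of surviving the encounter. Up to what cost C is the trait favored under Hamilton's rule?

0.09975

r to a grandoffspring = 0.25 (two parent–offspring links: r = (1/2)^2 = 1/4).
Hamilton's rule: n·r·B > C, so the trait is favored while C < n·r·B = 3·0.25·0.133 = 0.09975.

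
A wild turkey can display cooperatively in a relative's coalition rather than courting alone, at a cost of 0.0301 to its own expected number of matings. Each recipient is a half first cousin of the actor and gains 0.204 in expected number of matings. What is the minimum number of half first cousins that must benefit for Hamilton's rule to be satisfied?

3

r to a half first cousin = 1/16 (half first cousins share one grandparent — one path of length 4: r = (1/2)^4 = 1/16).
Hamilton's rule: n·r·B > C  ⇒  n > C/(r·B) = 0.0301/(0.0625·0.204) = 2.361.
The smallest integer exceeding 2.361 is 3.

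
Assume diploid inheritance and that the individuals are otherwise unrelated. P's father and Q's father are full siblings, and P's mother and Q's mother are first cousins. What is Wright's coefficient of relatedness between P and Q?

With two independent routes of shared ancestry, r is the sum of the two contributions.
P and Q are related in two ways: first cousins through their fathers (r = 1/8) and second cousins through their mothers (r = 1/32).
r = 1/8 + 1/32 = 5/32 = 0.15625.

0.15625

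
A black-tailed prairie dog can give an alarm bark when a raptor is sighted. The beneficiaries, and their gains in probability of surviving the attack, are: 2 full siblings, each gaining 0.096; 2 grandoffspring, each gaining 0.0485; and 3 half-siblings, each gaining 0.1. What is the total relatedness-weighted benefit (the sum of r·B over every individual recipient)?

r to a full sibling = 0.5 (full sibs share both parents — two paths of length 2: r = 2·(1/2)^2 = 1/2).
r to a grandoffspring = 1/4 (two parent–offspring links: r = (1/2)^2 = 1/4).
r to a half-sibling = 0.25 (half-sibs share one parent — one path of length 2: r = (1/2)^2 = 1/4).
Summing one r·B term per recipient: 2·0.5·0.096 + 2·0.25·0.0485 + 3·0.25·0.1 = 0.19525.

0.19525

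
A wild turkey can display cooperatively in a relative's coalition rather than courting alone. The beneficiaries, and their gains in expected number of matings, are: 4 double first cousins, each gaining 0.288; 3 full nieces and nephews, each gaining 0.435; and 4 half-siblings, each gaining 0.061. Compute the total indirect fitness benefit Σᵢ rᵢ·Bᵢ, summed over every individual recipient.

r to a double first cousin = 1/4 (double first cousins share both grandparent pairs — four paths of length 4: r = 4·(1/2)^4 = 1/4).
r to a full niece or nephew = 1/4 (full aunt/uncle↔niece/nephew: two paths of length 3 through the shared grandparent pair: r = 2·(1/2)^3 = 1/4).
r to a half-sibling = 1/4 (half-sibs share one parent — one path of length 2: r = (1/2)^2 = 1/4).
Summing one r·B term per recipient: 4·0.25·0.288 + 3·0.25·0.435 + 4·0.25·0.061 = 0.67525.

0.67525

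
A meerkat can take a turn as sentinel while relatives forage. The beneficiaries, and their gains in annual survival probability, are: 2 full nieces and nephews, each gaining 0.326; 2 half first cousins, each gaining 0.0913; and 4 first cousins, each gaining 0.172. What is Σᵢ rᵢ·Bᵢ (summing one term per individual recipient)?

r to a full niece or nephew = 1/4 (full aunt/uncle↔niece/nephew: two paths of length 3 through the shared grandparent pair: r = 2·(1/2)^3 = 1/4).
r to a half first cousin = 1/16 (half first cousins share one grandparent — one path of length 4: r = (1/2)^4 = 1/16).
r to a first cousin = 1/8 (first cousins share one grandparent pair — two paths of length 4: r = 2·(1/2)^4 = 1/8).
Summing one r·B term per recipient: 2·0.25·0.326 + 2·0.0625·0.0913 + 4·0.125·0.172 = 0.2604125.

0.2604125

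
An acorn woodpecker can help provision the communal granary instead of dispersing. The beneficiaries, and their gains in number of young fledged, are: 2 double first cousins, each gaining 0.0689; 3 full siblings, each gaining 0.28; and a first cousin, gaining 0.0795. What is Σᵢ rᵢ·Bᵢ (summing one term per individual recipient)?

0.4643875

r to a double first cousin = 0.25 (double first cousins share both grandparent pairs — four paths of length 4: r = 4·(1/2)^4 = 1/4).
r to a full sibling = 0.5 (full sibs share both parents — two paths of length 2: r = 2·(1/2)^2 = 1/2).
r to a first cousin = 0.125 (first cousins share one grandparent pair — two paths of length 4: r = 2·(1/2)^4 = 1/8).
Summing one r·B term per recipient: 2·0.25·0.0689 + 3·0.5·0.28 + 1·0.125·0.0795 = 0.4643875.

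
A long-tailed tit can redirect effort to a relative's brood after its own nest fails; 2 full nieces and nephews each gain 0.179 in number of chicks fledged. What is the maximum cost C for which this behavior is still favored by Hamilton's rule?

0.0895

r to a full niece or nephew = 0.25 (full aunt/uncle↔niece/nephew: two paths of length 3 through the shared grandparent pair: r = 2·(1/2)^3 = 1/4).
Hamilton's rule: n·r·B > C, so the trait is favored while C < n·r·B = 2·0.25·0.179 = 0.0895.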